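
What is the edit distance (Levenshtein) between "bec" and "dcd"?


Computing edit distance: "bec" -> "dcd"
DP table:
           d    c    d
      0    1    2    3
  b   1    1    2    3
  e   2    2    2    3
  c   3    3    2    3
Edit distance = dp[3][3] = 3

3


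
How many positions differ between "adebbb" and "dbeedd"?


Comparing "adebbb" and "dbeedd" position by position:
  Position 0: 'a' vs 'd' => DIFFER
  Position 1: 'd' vs 'b' => DIFFER
  Position 2: 'e' vs 'e' => same
  Position 3: 'b' vs 'e' => DIFFER
  Position 4: 'b' vs 'd' => DIFFER
  Position 5: 'b' vs 'd' => DIFFER
Positions that differ: 5

5


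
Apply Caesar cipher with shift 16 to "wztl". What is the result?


Caesar cipher: shift "wztl" by 16
  'w' (pos 22) + 16 = pos 12 = 'm'
  'z' (pos 25) + 16 = pos 15 = 'p'
  't' (pos 19) + 16 = pos 9 = 'j'
  'l' (pos 11) + 16 = pos 1 = 'b'
Result: mpjb

mpjb


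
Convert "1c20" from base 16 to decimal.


Input: "1c20" in base 16
Positional expansion:
  Digit '1' (value 1) x 16^3 = 4096
  Digit 'c' (value 12) x 16^2 = 3072
  Digit '2' (value 2) x 16^1 = 32
  Digit '0' (value 0) x 16^0 = 0
Sum = 7200

7200


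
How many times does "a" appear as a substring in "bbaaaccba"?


Searching for "a" in "bbaaaccba"
Scanning each position:
  Position 0: "b" => no
  Position 1: "b" => no
  Position 2: "a" => MATCH
  Position 3: "a" => MATCH
  Position 4: "a" => MATCH
  Position 5: "c" => no
  Position 6: "c" => no
  Position 7: "b" => no
  Position 8: "a" => MATCH
Total occurrences: 4

4


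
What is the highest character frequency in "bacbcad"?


Input: bacbcad
Character counts:
  'a': 2
  'b': 2
  'c': 2
  'd': 1
Maximum frequency: 2

2


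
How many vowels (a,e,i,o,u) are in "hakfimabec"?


Input: hakfimabec
Checking each character:
  'h' at position 0: consonant
  'a' at position 1: vowel (running total: 1)
  'k' at position 2: consonant
  'f' at position 3: consonant
  'i' at position 4: vowel (running total: 2)
  'm' at position 5: consonant
  'a' at position 6: vowel (running total: 3)
  'b' at position 7: consonant
  'e' at position 8: vowel (running total: 4)
  'c' at position 9: consonant
Total vowels: 4

4


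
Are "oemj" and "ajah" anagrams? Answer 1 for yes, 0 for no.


Strings: "oemj", "ajah"
Sorted first:  ejmo
Sorted second: aahj
Differ at position 0: 'e' vs 'a' => not anagrams

0


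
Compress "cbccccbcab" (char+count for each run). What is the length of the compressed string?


Input: cbccccbcab
Runs:
  'c' x 1 => "c1"
  'b' x 1 => "b1"
  'c' x 4 => "c4"
  'b' x 1 => "b1"
  'c' x 1 => "c1"
  'a' x 1 => "a1"
  'b' x 1 => "b1"
Compressed: "c1b1c4b1c1a1b1"
Compressed length: 14

14


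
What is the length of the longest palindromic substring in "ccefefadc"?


Input: "ccefefadc"
Checking substrings for palindromes:
  [2:5] "efe" (len 3) => palindrome
  [3:6] "fef" (len 3) => palindrome
  [0:2] "cc" (len 2) => palindrome
Longest palindromic substring: "efe" with length 3

3


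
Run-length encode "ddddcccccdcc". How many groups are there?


Input: ddddcccccdcc
Scanning for consecutive runs:
  Group 1: 'd' x 4 (positions 0-3)
  Group 2: 'c' x 5 (positions 4-8)
  Group 3: 'd' x 1 (positions 9-9)
  Group 4: 'c' x 2 (positions 10-11)
Total groups: 4

4


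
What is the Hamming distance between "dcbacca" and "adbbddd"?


Comparing "dcbacca" and "adbbddd" position by position:
  Position 0: 'd' vs 'a' => differ
  Position 1: 'c' vs 'd' => differ
  Position 2: 'b' vs 'b' => same
  Position 3: 'a' vs 'b' => differ
  Position 4: 'c' vs 'd' => differ
  Position 5: 'c' vs 'd' => differ
  Position 6: 'a' vs 'd' => differ
Total differences (Hamming distance): 6

6


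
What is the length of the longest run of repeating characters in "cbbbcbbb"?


Input: "cbbbcbbb"
Scanning for longest run:
  Position 1 ('b'): new char, reset run to 1
  Position 2 ('b'): continues run of 'b', length=2
  Position 3 ('b'): continues run of 'b', length=3
  Position 4 ('c'): new char, reset run to 1
  Position 5 ('b'): new char, reset run to 1
  Position 6 ('b'): continues run of 'b', length=2
  Position 7 ('b'): continues run of 'b', length=3
Longest run: 'b' with length 3

3


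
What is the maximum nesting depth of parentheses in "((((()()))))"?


Input: "((((()()))))"
Tracking depth:
  Position 0 '(': depth becomes 1
  Position 1 '(': depth becomes 2
  Position 2 '(': depth becomes 3
  Position 3 '(': depth becomes 4
  Position 4 '(': depth becomes 5
  Position 5 ')': depth becomes 4
  Position 6 '(': depth becomes 5
  Position 7 ')': depth becomes 4
  Position 8 ')': depth becomes 3
  Position 9 ')': depth becomes 2
  Position 10 ')': depth becomes 1
  Position 11 ')': depth becomes 0
Maximum depth reached: 5

5


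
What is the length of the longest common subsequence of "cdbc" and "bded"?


LCS of "cdbc" and "bded"
DP table:
           b    d    e    d
      0    0    0    0    0
  c   0    0    0    0    0
  d   0    0    1    1    1
  b   0    1    1    1    1
  c   0    1    1    1    1
LCS length = dp[4][4] = 1

1


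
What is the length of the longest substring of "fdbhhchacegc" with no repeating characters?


Input: "fdbhhchacegc"
Sliding window (track last position of each char):
  Position 0 ('f'): window [0,0] length 1 -- new best
  Position 1 ('d'): window [0,1] length 2 -- new best
  Position 2 ('b'): window [0,2] length 3 -- new best
  Position 3 ('h'): window [0,3] length 4 -- new best
  Position 4 ('h'): repeat (last at 3), move window start to 4
  Position 4 ('h'): window [4,4] length 1
  Position 5 ('c'): window [4,5] length 2
  Position 6 ('h'): repeat (last at 4), move window start to 5
  Position 6 ('h'): window [5,6] length 2
  Position 7 ('a'): window [5,7] length 3
  Position 8 ('c'): repeat (last at 5), move window start to 6
  Position 8 ('c'): window [6,8] length 3
  Position 9 ('e'): window [6,9] length 4
  Position 10 ('g'): window [6,10] length 5 -- new best
  Position 11 ('c'): repeat (last at 8), move window start to 9
  Position 11 ('c'): window [9,11] length 3
Longest substring with no repeats: "haceg" with length 5

5


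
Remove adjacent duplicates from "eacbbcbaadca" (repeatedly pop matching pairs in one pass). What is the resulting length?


Input: eacbbcbaadca
Stack-based adjacent duplicate removal:
  Read 'e': push. Stack: e
  Read 'a': push. Stack: ea
  Read 'c': push. Stack: eac
  Read 'b': push. Stack: eacb
  Read 'b': matches stack top 'b' => pop. Stack: eac
  Read 'c': matches stack top 'c' => pop. Stack: ea
  Read 'b': push. Stack: eab
  Read 'a': push. Stack: eaba
  Read 'a': matches stack top 'a' => pop. Stack: eab
  Read 'd': push. Stack: eabd
  Read 'c': push. Stack: eabdc
  Read 'a': push. Stack: eabdca
Final stack: "eabdca" (length 6)

6


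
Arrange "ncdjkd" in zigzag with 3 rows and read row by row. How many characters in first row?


Zigzag "ncdjkd" into 3 rows:
Placing characters:
  'n' => row 0
  'c' => row 1
  'd' => row 2
  'j' => row 1
  'k' => row 0
  'd' => row 1
Rows:
  Row 0: "nk"
  Row 1: "cjd"
  Row 2: "d"
First row length: 2

2


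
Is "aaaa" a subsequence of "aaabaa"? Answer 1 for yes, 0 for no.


Check if "aaaa" is a subsequence of "aaabaa"
Greedy scan:
  Position 0 ('a'): matches sub[0] = 'a'
  Position 1 ('a'): matches sub[1] = 'a'
  Position 2 ('a'): matches sub[2] = 'a'
  Position 3 ('b'): no match needed
  Position 4 ('a'): matches sub[3] = 'a'
  Position 5 ('a'): no match needed
All 4 characters matched => is a subsequence

1


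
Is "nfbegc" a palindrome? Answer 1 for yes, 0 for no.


Input: nfbegc
Reversed: cgebfn
  Compare pos 0 ('n') with pos 5 ('c'): MISMATCH
  Compare pos 1 ('f') with pos 4 ('g'): MISMATCH
  Compare pos 2 ('b') with pos 3 ('e'): MISMATCH
Result: not a palindrome

0


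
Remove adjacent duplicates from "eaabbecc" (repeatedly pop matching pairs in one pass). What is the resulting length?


Input: eaabbecc
Stack-based adjacent duplicate removal:
  Read 'e': push. Stack: e
  Read 'a': push. Stack: ea
  Read 'a': matches stack top 'a' => pop. Stack: e
  Read 'b': push. Stack: eb
  Read 'b': matches stack top 'b' => pop. Stack: e
  Read 'e': matches stack top 'e' => pop. Stack: (empty)
  Read 'c': push. Stack: c
  Read 'c': matches stack top 'c' => pop. Stack: (empty)
Final stack: "" (length 0)

0


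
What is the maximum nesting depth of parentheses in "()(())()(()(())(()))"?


Input: "()(())()(()(())(()))"
Tracking depth:
  Position 0 '(': depth becomes 1
  Position 1 ')': depth becomes 0
  Position 2 '(': depth becomes 1
  Position 3 '(': depth becomes 2
  Position 4 ')': depth becomes 1
  Position 5 ')': depth becomes 0
  Position 6 '(': depth becomes 1
  Position 7 ')': depth becomes 0
  Position 8 '(': depth becomes 1
  Position 9 '(': depth becomes 2
  Position 10 ')': depth becomes 1
  Position 11 '(': depth becomes 2
  Position 12 '(': depth becomes 3
  Position 13 ')': depth becomes 2
  Position 14 ')': depth becomes 1
  Position 15 '(': depth becomes 2
  Position 16 '(': depth becomes 3
  Position 17 ')': depth becomes 2
  Position 18 ')': depth becomes 1
  Position 19 ')': depth becomes 0
Maximum depth reached: 3

3


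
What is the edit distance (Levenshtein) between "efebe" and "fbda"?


Computing edit distance: "efebe" -> "fbda"
DP table:
           f    b    d    a
      0    1    2    3    4
  e   1    1    2    3    4
  f   2    1    2    3    4
  e   3    2    2    3    4
  b   4    3    2    3    4
  e   5    4    3    3    4
Edit distance = dp[5][4] = 4

4


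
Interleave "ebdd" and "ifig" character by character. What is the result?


Interleaving "ebdd" and "ifig":
  Position 0: 'e' from first, 'i' from second => "ei"
  Position 1: 'b' from first, 'f' from second => "bf"
  Position 2: 'd' from first, 'i' from second => "di"
  Position 3: 'd' from first, 'g' from second => "dg"
Result: eibfdidg

eibfdidg


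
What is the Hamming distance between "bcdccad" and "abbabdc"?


Comparing "bcdccad" and "abbabdc" position by position:
  Position 0: 'b' vs 'a' => differ
  Position 1: 'c' vs 'b' => differ
  Position 2: 'd' vs 'b' => differ
  Position 3: 'c' vs 'a' => differ
  Position 4: 'c' vs 'b' => differ
  Position 5: 'a' vs 'd' => differ
  Position 6: 'd' vs 'c' => differ
Total differences (Hamming distance): 7

7


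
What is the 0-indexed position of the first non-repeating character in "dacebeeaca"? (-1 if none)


Input: dacebeeaca
Character frequencies:
  'a': 3
  'b': 1
  'c': 2
  'd': 1
  'e': 3
Scanning left to right for freq == 1:
  Position 0 ('d'): unique! => answer = 0

0


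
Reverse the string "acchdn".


Input: acchdn
Reading characters right to left:
  Position 5: 'n'
  Position 4: 'd'
  Position 3: 'h'
  Position 2: 'c'
  Position 1: 'c'
  Position 0: 'a'
Reversed: ndhcca

ndhcca


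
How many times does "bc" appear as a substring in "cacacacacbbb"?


Searching for "bc" in "cacacacacbbb"
Scanning each position:
  Position 0: "ca" => no
  Position 1: "ac" => no
  Position 2: "ca" => no
  Position 3: "ac" => no
  Position 4: "ca" => no
  Position 5: "ac" => no
  Position 6: "ca" => no
  Position 7: "ac" => no
  Position 8: "cb" => no
  Position 9: "bb" => no
  Position 10: "bb" => no
Total occurrences: 0

0


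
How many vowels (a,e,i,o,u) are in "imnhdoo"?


Input: imnhdoo
Checking each character:
  'i' at position 0: vowel (running total: 1)
  'm' at position 1: consonant
  'n' at position 2: consonant
  'h' at position 3: consonant
  'd' at position 4: consonant
  'o' at position 5: vowel (running total: 2)
  'o' at position 6: vowel (running total: 3)
Total vowels: 3

3


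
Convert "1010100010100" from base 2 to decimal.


Input: "1010100010100" in base 2
Positional expansion:
  Digit '1' (value 1) x 2^12 = 4096
  Digit '0' (value 0) x 2^11 = 0
  Digit '1' (value 1) x 2^10 = 1024
  Digit '0' (value 0) x 2^9 = 0
  Digit '1' (value 1) x 2^8 = 256
  Digit '0' (value 0) x 2^7 = 0
  Digit '0' (value 0) x 2^6 = 0
  Digit '0' (value 0) x 2^5 = 0
  Digit '1' (value 1) x 2^4 = 16
  Digit '0' (value 0) x 2^3 = 0
  Digit '1' (value 1) x 2^2 = 4
  Digit '0' (value 0) x 2^1 = 0
  Digit '0' (value 0) x 2^0 = 0
Sum = 5396

5396


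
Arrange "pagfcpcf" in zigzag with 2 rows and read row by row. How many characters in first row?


Zigzag "pagfcpcf" into 2 rows:
Placing characters:
  'p' => row 0
  'a' => row 1
  'g' => row 0
  'f' => row 1
  'c' => row 0
  'p' => row 1
  'c' => row 0
  'f' => row 1
Rows:
  Row 0: "pgcc"
  Row 1: "afpf"
First row length: 4

4


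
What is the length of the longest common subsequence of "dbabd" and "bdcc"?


LCS of "dbabd" and "bdcc"
DP table:
           b    d    c    c
      0    0    0    0    0
  d   0    0    1    1    1
  b   0    1    1    1    1
  a   0    1    1    1    1
  b   0    1    1    1    1
  d   0    1    2    2    2
LCS length = dp[5][4] = 2

2


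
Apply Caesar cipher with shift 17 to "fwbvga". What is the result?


Caesar cipher: shift "fwbvga" by 17
  'f' (pos 5) + 17 = pos 22 = 'w'
  'w' (pos 22) + 17 = pos 13 = 'n'
  'b' (pos 1) + 17 = pos 18 = 's'
  'v' (pos 21) + 17 = pos 12 = 'm'
  'g' (pos 6) + 17 = pos 23 = 'x'
  'a' (pos 0) + 17 = pos 17 = 'r'
Result: wnsmxr

wnsmxr


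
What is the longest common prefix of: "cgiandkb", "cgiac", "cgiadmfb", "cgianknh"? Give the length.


Words: cgiandkb, cgiac, cgiadmfb, cgianknh
  Position 0: all 'c' => match
  Position 1: all 'g' => match
  Position 2: all 'i' => match
  Position 3: all 'a' => match
  Position 4: ('n', 'c', 'd', 'n') => mismatch, stop
LCP = "cgia" (length 4)

4


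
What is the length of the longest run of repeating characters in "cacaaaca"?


Input: "cacaaaca"
Scanning for longest run:
  Position 1 ('a'): new char, reset run to 1
  Position 2 ('c'): new char, reset run to 1
  Position 3 ('a'): new char, reset run to 1
  Position 4 ('a'): continues run of 'a', length=2
  Position 5 ('a'): continues run of 'a', length=3
  Position 6 ('c'): new char, reset run to 1
  Position 7 ('a'): new char, reset run to 1
Longest run: 'a' with length 3

3


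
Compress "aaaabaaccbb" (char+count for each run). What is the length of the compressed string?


Input: aaaabaaccbb
Runs:
  'a' x 4 => "a4"
  'b' x 1 => "b1"
  'a' x 2 => "a2"
  'c' x 2 => "c2"
  'b' x 2 => "b2"
Compressed: "a4b1a2c2b2"
Compressed length: 10

10


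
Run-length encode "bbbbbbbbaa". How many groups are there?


Input: bbbbbbbbaa
Scanning for consecutive runs:
  Group 1: 'b' x 8 (positions 0-7)
  Group 2: 'a' x 2 (positions 8-9)
Total groups: 2

2


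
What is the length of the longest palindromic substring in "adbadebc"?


Input: "adbadebc"
Checking substrings for palindromes:
  No multi-char palindromic substrings found
Longest palindromic substring: "a" with length 1

1


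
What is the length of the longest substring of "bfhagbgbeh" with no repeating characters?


Input: "bfhagbgbeh"
Sliding window (track last position of each char):
  Position 0 ('b'): window [0,0] length 1 -- new best
  Position 1 ('f'): window [0,1] length 2 -- new best
  Position 2 ('h'): window [0,2] length 3 -- new best
  Position 3 ('a'): window [0,3] length 4 -- new best
  Position 4 ('g'): window [0,4] length 5 -- new best
  Position 5 ('b'): repeat (last at 0), move window start to 1
  Position 5 ('b'): window [1,5] length 5
  Position 6 ('g'): repeat (last at 4), move window start to 5
  Position 6 ('g'): window [5,6] length 2
  Position 7 ('b'): repeat (last at 5), move window start to 6
  Position 7 ('b'): window [6,7] length 2
  Position 8 ('e'): window [6,8] length 3
  Position 9 ('h'): window [6,9] length 4
Longest substring with no repeats: "bfhag" with length 5

5


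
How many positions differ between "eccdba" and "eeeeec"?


Comparing "eccdba" and "eeeeec" position by position:
  Position 0: 'e' vs 'e' => same
  Position 1: 'c' vs 'e' => DIFFER
  Position 2: 'c' vs 'e' => DIFFER
  Position 3: 'd' vs 'e' => DIFFER
  Position 4: 'b' vs 'e' => DIFFER
  Position 5: 'a' vs 'c' => DIFFER
Positions that differ: 5

5


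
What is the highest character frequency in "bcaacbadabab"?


Input: bcaacbadabab
Character counts:
  'a': 5
  'b': 4
  'c': 2
  'd': 1
Maximum frequency: 5

5


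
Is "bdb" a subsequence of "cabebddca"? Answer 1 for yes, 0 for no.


Check if "bdb" is a subsequence of "cabebddca"
Greedy scan:
  Position 0 ('c'): no match needed
  Position 1 ('a'): no match needed
  Position 2 ('b'): matches sub[0] = 'b'
  Position 3 ('e'): no match needed
  Position 4 ('b'): no match needed
  Position 5 ('d'): matches sub[1] = 'd'
  Position 6 ('d'): no match needed
  Position 7 ('c'): no match needed
  Position 8 ('a'): no match needed
Only matched 2/3 characters => not a subsequence

0


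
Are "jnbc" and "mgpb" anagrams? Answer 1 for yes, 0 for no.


Strings: "jnbc", "mgpb"
Sorted first:  bcjn
Sorted second: bgmp
Differ at position 1: 'c' vs 'g' => not anagrams

0


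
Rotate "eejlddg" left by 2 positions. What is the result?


Input: "eejlddg", rotate left by 2
First 2 characters: "ee"
Remaining characters: "jlddg"
Concatenate remaining + first: "jlddg" + "ee" = "jlddgee"

jlddgee


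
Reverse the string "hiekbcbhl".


Input: hiekbcbhl
Reading characters right to left:
  Position 8: 'l'
  Position 7: 'h'
  Position 6: 'b'
  Position 5: 'c'
  Position 4: 'b'
  Position 3: 'k'
  Position 2: 'e'
  Position 1: 'i'
  Position 0: 'h'
Reversed: lhbcbkeih

lhbcbkeih


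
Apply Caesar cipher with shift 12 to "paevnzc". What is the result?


Caesar cipher: shift "paevnzc" by 12
  'p' (pos 15) + 12 = pos 1 = 'b'
  'a' (pos 0) + 12 = pos 12 = 'm'
  'e' (pos 4) + 12 = pos 16 = 'q'
  'v' (pos 21) + 12 = pos 7 = 'h'
  'n' (pos 13) + 12 = pos 25 = 'z'
  'z' (pos 25) + 12 = pos 11 = 'l'
  'c' (pos 2) + 12 = pos 14 = 'o'
Result: bmqhzlo

bmqhzlo


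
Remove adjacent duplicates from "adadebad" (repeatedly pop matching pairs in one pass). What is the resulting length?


Input: adadebad
Stack-based adjacent duplicate removal:
  Read 'a': push. Stack: a
  Read 'd': push. Stack: ad
  Read 'a': push. Stack: ada
  Read 'd': push. Stack: adad
  Read 'e': push. Stack: adade
  Read 'b': push. Stack: adadeb
  Read 'a': push. Stack: adadeba
  Read 'd': push. Stack: adadebad
Final stack: "adadebad" (length 8)

8


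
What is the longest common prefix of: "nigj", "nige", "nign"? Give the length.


Words: nigj, nige, nign
  Position 0: all 'n' => match
  Position 1: all 'i' => match
  Position 2: all 'g' => match
  Position 3: ('j', 'e', 'n') => mismatch, stop
LCP = "nig" (length 3)

3


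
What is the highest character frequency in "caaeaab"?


Input: caaeaab
Character counts:
  'a': 4
  'b': 1
  'c': 1
  'e': 1
Maximum frequency: 4

4


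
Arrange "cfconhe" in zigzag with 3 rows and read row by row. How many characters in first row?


Zigzag "cfconhe" into 3 rows:
Placing characters:
  'c' => row 0
  'f' => row 1
  'c' => row 2
  'o' => row 1
  'n' => row 0
  'h' => row 1
  'e' => row 2
Rows:
  Row 0: "cn"
  Row 1: "foh"
  Row 2: "ce"
First row length: 2

2


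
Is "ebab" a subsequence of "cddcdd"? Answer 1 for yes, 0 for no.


Check if "ebab" is a subsequence of "cddcdd"
Greedy scan:
  Position 0 ('c'): no match needed
  Position 1 ('d'): no match needed
  Position 2 ('d'): no match needed
  Position 3 ('c'): no match needed
  Position 4 ('d'): no match needed
  Position 5 ('d'): no match needed
Only matched 0/4 characters => not a subsequence

0


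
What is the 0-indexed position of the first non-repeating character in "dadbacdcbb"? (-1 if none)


Input: dadbacdcbb
Character frequencies:
  'a': 2
  'b': 3
  'c': 2
  'd': 3
Scanning left to right for freq == 1:
  Position 0 ('d'): freq=3, skip
  Position 1 ('a'): freq=2, skip
  Position 2 ('d'): freq=3, skip
  Position 3 ('b'): freq=3, skip
  Position 4 ('a'): freq=2, skip
  Position 5 ('c'): freq=2, skip
  Position 6 ('d'): freq=3, skip
  Position 7 ('c'): freq=2, skip
  Position 8 ('b'): freq=3, skip
  Position 9 ('b'): freq=3, skip
  No unique character found => answer = -1

-1


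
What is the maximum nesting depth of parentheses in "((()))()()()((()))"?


Input: "((()))()()()((()))"
Tracking depth:
  Position 0 '(': depth becomes 1
  Position 1 '(': depth becomes 2
  Position 2 '(': depth becomes 3
  Position 3 ')': depth becomes 2
  Position 4 ')': depth becomes 1
  Position 5 ')': depth becomes 0
  Position 6 '(': depth becomes 1
  Position 7 ')': depth becomes 0
  Position 8 '(': depth becomes 1
  Position 9 ')': depth becomes 0
  Position 10 '(': depth becomes 1
  Position 11 ')': depth becomes 0
  Position 12 '(': depth becomes 1
  Position 13 '(': depth becomes 2
  Position 14 '(': depth becomes 3
  Position 15 ')': depth becomes 2
  Position 16 ')': depth becomes 1
  Position 17 ')': depth becomes 0
Maximum depth reached: 3

3


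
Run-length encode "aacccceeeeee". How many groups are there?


Input: aacccceeeeee
Scanning for consecutive runs:
  Group 1: 'a' x 2 (positions 0-1)
  Group 2: 'c' x 4 (positions 2-5)
  Group 3: 'e' x 6 (positions 6-11)
Total groups: 3

3


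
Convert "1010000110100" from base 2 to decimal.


Input: "1010000110100" in base 2
Positional expansion:
  Digit '1' (value 1) x 2^12 = 4096
  Digit '0' (value 0) x 2^11 = 0
  Digit '1' (value 1) x 2^10 = 1024
  Digit '0' (value 0) x 2^9 = 0
  Digit '0' (value 0) x 2^8 = 0
  Digit '0' (value 0) x 2^7 = 0
  Digit '0' (value 0) x 2^6 = 0
  Digit '1' (value 1) x 2^5 = 32
  Digit '1' (value 1) x 2^4 = 16
  Digit '0' (value 0) x 2^3 = 0
  Digit '1' (value 1) x 2^2 = 4
  Digit '0' (value 0) x 2^1 = 0
  Digit '0' (value 0) x 2^0 = 0
Sum = 5172

5172


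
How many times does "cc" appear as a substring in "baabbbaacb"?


Searching for "cc" in "baabbbaacb"
Scanning each position:
  Position 0: "ba" => no
  Position 1: "aa" => no
  Position 2: "ab" => no
  Position 3: "bb" => no
  Position 4: "bb" => no
  Position 5: "ba" => no
  Position 6: "aa" => no
  Position 7: "ac" => no
  Position 8: "cb" => no
Total occurrences: 0

0


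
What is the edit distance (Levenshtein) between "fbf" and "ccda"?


Computing edit distance: "fbf" -> "ccda"
DP table:
           c    c    d    a
      0    1    2    3    4
  f   1    1    2    3    4
  b   2    2    2    3    4
  f   3    3    3    3    4
Edit distance = dp[3][4] = 4

4


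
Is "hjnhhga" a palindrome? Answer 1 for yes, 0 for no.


Input: hjnhhga
Reversed: aghhnjh
  Compare pos 0 ('h') with pos 6 ('a'): MISMATCH
  Compare pos 1 ('j') with pos 5 ('g'): MISMATCH
  Compare pos 2 ('n') with pos 4 ('h'): MISMATCH
Result: not a palindrome

0


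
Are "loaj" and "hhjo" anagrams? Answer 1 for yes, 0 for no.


Strings: "loaj", "hhjo"
Sorted first:  ajlo
Sorted second: hhjo
Differ at position 0: 'a' vs 'h' => not anagrams

0


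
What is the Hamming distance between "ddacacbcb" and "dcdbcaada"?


Comparing "ddacacbcb" and "dcdbcaada" position by position:
  Position 0: 'd' vs 'd' => same
  Position 1: 'd' vs 'c' => differ
  Position 2: 'a' vs 'd' => differ
  Position 3: 'c' vs 'b' => differ
  Position 4: 'a' vs 'c' => differ
  Position 5: 'c' vs 'a' => differ
  Position 6: 'b' vs 'a' => differ
  Position 7: 'c' vs 'd' => differ
  Position 8: 'b' vs 'a' => differ
Total differences (Hamming distance): 8

8


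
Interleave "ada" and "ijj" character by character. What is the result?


Interleaving "ada" and "ijj":
  Position 0: 'a' from first, 'i' from second => "ai"
  Position 1: 'd' from first, 'j' from second => "dj"
  Position 2: 'a' from first, 'j' from second => "aj"
Result: aidjaj

aidjaj


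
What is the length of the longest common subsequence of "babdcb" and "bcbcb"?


LCS of "babdcb" and "bcbcb"
DP table:
           b    c    b    c    b
      0    0    0    0    0    0
  b   0    1    1    1    1    1
  a   0    1    1    1    1    1
  b   0    1    1    2    2    2
  d   0    1    1    2    2    2
  c   0    1    2    2    3    3
  b   0    1    2    3    3    4
LCS length = dp[6][5] = 4

4


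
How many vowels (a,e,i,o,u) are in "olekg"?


Input: olekg
Checking each character:
  'o' at position 0: vowel (running total: 1)
  'l' at position 1: consonant
  'e' at position 2: vowel (running total: 2)
  'k' at position 3: consonant
  'g' at position 4: consonant
Total vowels: 2

2


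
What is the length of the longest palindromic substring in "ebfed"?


Input: "ebfed"
Checking substrings for palindromes:
  No multi-char palindromic substrings found
Longest palindromic substring: "e" with length 1

1


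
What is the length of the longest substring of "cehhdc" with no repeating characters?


Input: "cehhdc"
Sliding window (track last position of each char):
  Position 0 ('c'): window [0,0] length 1 -- new best
  Position 1 ('e'): window [0,1] length 2 -- new best
  Position 2 ('h'): window [0,2] length 3 -- new best
  Position 3 ('h'): repeat (last at 2), move window start to 3
  Position 3 ('h'): window [3,3] length 1
  Position 4 ('d'): window [3,4] length 2
  Position 5 ('c'): window [3,5] length 3
Longest substring with no repeats: "ceh" with length 3

3


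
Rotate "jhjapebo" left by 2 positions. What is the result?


Input: "jhjapebo", rotate left by 2
First 2 characters: "jh"
Remaining characters: "japebo"
Concatenate remaining + first: "japebo" + "jh" = "japebojh"

japebojh


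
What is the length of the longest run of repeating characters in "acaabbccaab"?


Input: "acaabbccaab"
Scanning for longest run:
  Position 1 ('c'): new char, reset run to 1
  Position 2 ('a'): new char, reset run to 1
  Position 3 ('a'): continues run of 'a', length=2
  Position 4 ('b'): new char, reset run to 1
  Position 5 ('b'): continues run of 'b', length=2
  Position 6 ('c'): new char, reset run to 1
  Position 7 ('c'): continues run of 'c', length=2
  Position 8 ('a'): new char, reset run to 1
  Position 9 ('a'): continues run of 'a', length=2
  Position 10 ('b'): new char, reset run to 1
Longest run: 'a' with length 2

2


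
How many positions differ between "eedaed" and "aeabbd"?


Comparing "eedaed" and "aeabbd" position by position:
  Position 0: 'e' vs 'a' => DIFFER
  Position 1: 'e' vs 'e' => same
  Position 2: 'd' vs 'a' => DIFFER
  Position 3: 'a' vs 'b' => DIFFER
  Position 4: 'e' vs 'b' => DIFFER
  Position 5: 'd' vs 'd' => same
Positions that differ: 4

4


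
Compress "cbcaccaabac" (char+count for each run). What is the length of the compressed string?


Input: cbcaccaabac
Runs:
  'c' x 1 => "c1"
  'b' x 1 => "b1"
  'c' x 1 => "c1"
  'a' x 1 => "a1"
  'c' x 2 => "c2"
  'a' x 2 => "a2"
  'b' x 1 => "b1"
  'a' x 1 => "a1"
  'c' x 1 => "c1"
Compressed: "c1b1c1a1c2a2b1a1c1"
Compressed length: 18

18


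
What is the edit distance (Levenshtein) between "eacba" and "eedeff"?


Computing edit distance: "eacba" -> "eedeff"
DP table:
           e    e    d    e    f    f
      0    1    2    3    4    5    6
  e   1    0    1    2    3    4    5
  a   2    1    1    2    3    4    5
  c   3    2    2    2    3    4    5
  b   4    3    3    3    3    4    5
  a   5    4    4    4    4    4    5
Edit distance = dp[5][6] = 5

5


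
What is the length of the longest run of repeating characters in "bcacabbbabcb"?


Input: "bcacabbbabcb"
Scanning for longest run:
  Position 1 ('c'): new char, reset run to 1
  Position 2 ('a'): new char, reset run to 1
  Position 3 ('c'): new char, reset run to 1
  Position 4 ('a'): new char, reset run to 1
  Position 5 ('b'): new char, reset run to 1
  Position 6 ('b'): continues run of 'b', length=2
  Position 7 ('b'): continues run of 'b', length=3
  Position 8 ('a'): new char, reset run to 1
  Position 9 ('b'): new char, reset run to 1
  Position 10 ('c'): new char, reset run to 1
  Position 11 ('b'): new char, reset run to 1
Longest run: 'b' with length 3

3


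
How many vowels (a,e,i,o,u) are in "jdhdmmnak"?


Input: jdhdmmnak
Checking each character:
  'j' at position 0: consonant
  'd' at position 1: consonant
  'h' at position 2: consonant
  'd' at position 3: consonant
  'm' at position 4: consonant
  'm' at position 5: consonant
  'n' at position 6: consonant
  'a' at position 7: vowel (running total: 1)
  'k' at position 8: consonant
Total vowels: 1

1


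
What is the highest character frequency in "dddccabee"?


Input: dddccabee
Character counts:
  'a': 1
  'b': 1
  'c': 2
  'd': 3
  'e': 2
Maximum frequency: 3

3


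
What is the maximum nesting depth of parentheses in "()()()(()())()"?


Input: "()()()(()())()"
Tracking depth:
  Position 0 '(': depth becomes 1
  Position 1 ')': depth becomes 0
  Position 2 '(': depth becomes 1
  Position 3 ')': depth becomes 0
  Position 4 '(': depth becomes 1
  Position 5 ')': depth becomes 0
  Position 6 '(': depth becomes 1
  Position 7 '(': depth becomes 2
  Position 8 ')': depth becomes 1
  Position 9 '(': depth becomes 2
  Position 10 ')': depth becomes 1
  Position 11 ')': depth becomes 0
  Position 12 '(': depth becomes 1
  Position 13 ')': depth becomes 0
Maximum depth reached: 2

2


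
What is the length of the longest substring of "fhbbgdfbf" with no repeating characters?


Input: "fhbbgdfbf"
Sliding window (track last position of each char):
  Position 0 ('f'): window [0,0] length 1 -- new best
  Position 1 ('h'): window [0,1] length 2 -- new best
  Position 2 ('b'): window [0,2] length 3 -- new best
  Position 3 ('b'): repeat (last at 2), move window start to 3
  Position 3 ('b'): window [3,3] length 1
  Position 4 ('g'): window [3,4] length 2
  Position 5 ('d'): window [3,5] length 3
  Position 6 ('f'): window [3,6] length 4 -- new best
  Position 7 ('b'): repeat (last at 3), move window start to 4
  Position 7 ('b'): window [4,7] length 4
  Position 8 ('f'): repeat (last at 6), move window start to 7
  Position 8 ('f'): window [7,8] length 2
Longest substring with no repeats: "bgdf" with length 4

4


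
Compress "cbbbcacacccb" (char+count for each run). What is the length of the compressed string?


Input: cbbbcacacccb
Runs:
  'c' x 1 => "c1"
  'b' x 3 => "b3"
  'c' x 1 => "c1"
  'a' x 1 => "a1"
  'c' x 1 => "c1"
  'a' x 1 => "a1"
  'c' x 3 => "c3"
  'b' x 1 => "b1"
Compressed: "c1b3c1a1c1a1c3b1"
Compressed length: 16

16


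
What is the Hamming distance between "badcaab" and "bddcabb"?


Comparing "badcaab" and "bddcabb" position by position:
  Position 0: 'b' vs 'b' => same
  Position 1: 'a' vs 'd' => differ
  Position 2: 'd' vs 'd' => same
  Position 3: 'c' vs 'c' => same
  Position 4: 'a' vs 'a' => same
  Position 5: 'a' vs 'b' => differ
  Position 6: 'b' vs 'b' => same
Total differences (Hamming distance): 2

2


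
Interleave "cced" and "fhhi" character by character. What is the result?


Interleaving "cced" and "fhhi":
  Position 0: 'c' from first, 'f' from second => "cf"
  Position 1: 'c' from first, 'h' from second => "ch"
  Position 2: 'e' from first, 'h' from second => "eh"
  Position 3: 'd' from first, 'i' from second => "di"
Result: cfchehdi

cfchehdi


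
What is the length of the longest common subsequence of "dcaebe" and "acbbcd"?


LCS of "dcaebe" and "acbbcd"
DP table:
           a    c    b    b    c    d
      0    0    0    0    0    0    0
  d   0    0    0    0    0    0    1
  c   0    0    1    1    1    1    1
  a   0    1    1    1    1    1    1
  e   0    1    1    1    1    1    1
  b   0    1    1    2    2    2    2
  e   0    1    1    2    2    2    2
LCS length = dp[6][6] = 2

2


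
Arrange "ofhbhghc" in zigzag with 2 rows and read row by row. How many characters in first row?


Zigzag "ofhbhghc" into 2 rows:
Placing characters:
  'o' => row 0
  'f' => row 1
  'h' => row 0
  'b' => row 1
  'h' => row 0
  'g' => row 1
  'h' => row 0
  'c' => row 1
Rows:
  Row 0: "ohhh"
  Row 1: "fbgc"
First row length: 4

4


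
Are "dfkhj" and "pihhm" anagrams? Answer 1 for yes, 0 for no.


Strings: "dfkhj", "pihhm"
Sorted first:  dfhjk
Sorted second: hhimp
Differ at position 0: 'd' vs 'h' => not anagrams

0


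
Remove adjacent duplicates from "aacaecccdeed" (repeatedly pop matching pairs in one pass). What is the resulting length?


Input: aacaecccdeed
Stack-based adjacent duplicate removal:
  Read 'a': push. Stack: a
  Read 'a': matches stack top 'a' => pop. Stack: (empty)
  Read 'c': push. Stack: c
  Read 'a': push. Stack: ca
  Read 'e': push. Stack: cae
  Read 'c': push. Stack: caec
  Read 'c': matches stack top 'c' => pop. Stack: cae
  Read 'c': push. Stack: caec
  Read 'd': push. Stack: caecd
  Read 'e': push. Stack: caecde
  Read 'e': matches stack top 'e' => pop. Stack: caecd
  Read 'd': matches stack top 'd' => pop. Stack: caec
Final stack: "caec" (length 4)

4


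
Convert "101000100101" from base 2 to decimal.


Input: "101000100101" in base 2
Positional expansion:
  Digit '1' (value 1) x 2^11 = 2048
  Digit '0' (value 0) x 2^10 = 0
  Digit '1' (value 1) x 2^9 = 512
  Digit '0' (value 0) x 2^8 = 0
  Digit '0' (value 0) x 2^7 = 0
  Digit '0' (value 0) x 2^6 = 0
  Digit '1' (value 1) x 2^5 = 32
  Digit '0' (value 0) x 2^4 = 0
  Digit '0' (value 0) x 2^3 = 0
  Digit '1' (value 1) x 2^2 = 4
  Digit '0' (value 0) x 2^1 = 0
  Digit '1' (value 1) x 2^0 = 1
Sum = 2597

2597


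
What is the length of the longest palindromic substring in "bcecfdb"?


Input: "bcecfdb"
Checking substrings for palindromes:
  [1:4] "cec" (len 3) => palindrome
Longest palindromic substring: "cec" with length 3

3


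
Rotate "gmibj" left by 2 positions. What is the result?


Input: "gmibj", rotate left by 2
First 2 characters: "gm"
Remaining characters: "ibj"
Concatenate remaining + first: "ibj" + "gm" = "ibjgm"

ibjgm


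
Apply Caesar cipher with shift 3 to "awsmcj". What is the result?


Caesar cipher: shift "awsmcj" by 3
  'a' (pos 0) + 3 = pos 3 = 'd'
  'w' (pos 22) + 3 = pos 25 = 'z'
  's' (pos 18) + 3 = pos 21 = 'v'
  'm' (pos 12) + 3 = pos 15 = 'p'
  'c' (pos 2) + 3 = pos 5 = 'f'
  'j' (pos 9) + 3 = pos 12 = 'm'
Result: dzvpfm

dzvpfm


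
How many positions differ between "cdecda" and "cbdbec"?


Comparing "cdecda" and "cbdbec" position by position:
  Position 0: 'c' vs 'c' => same
  Position 1: 'd' vs 'b' => DIFFER
  Position 2: 'e' vs 'd' => DIFFER
  Position 3: 'c' vs 'b' => DIFFER
  Position 4: 'd' vs 'e' => DIFFER
  Position 5: 'a' vs 'c' => DIFFER
Positions that differ: 5

5


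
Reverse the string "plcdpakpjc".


Input: plcdpakpjc
Reading characters right to left:
  Position 9: 'c'
  Position 8: 'j'
  Position 7: 'p'
  Position 6: 'k'
  Position 5: 'a'
  Position 4: 'p'
  Position 3: 'd'
  Position 2: 'c'
  Position 1: 'l'
  Position 0: 'p'
Reversed: cjpkapdclp

cjpkapdclp


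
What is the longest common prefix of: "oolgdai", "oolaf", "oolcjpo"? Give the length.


Words: oolgdai, oolaf, oolcjpo
  Position 0: all 'o' => match
  Position 1: all 'o' => match
  Position 2: all 'l' => match
  Position 3: ('g', 'a', 'c') => mismatch, stop
LCP = "ool" (length 3)

3


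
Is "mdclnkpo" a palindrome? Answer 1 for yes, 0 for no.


Input: mdclnkpo
Reversed: opknlcdm
  Compare pos 0 ('m') with pos 7 ('o'): MISMATCH
  Compare pos 1 ('d') with pos 6 ('p'): MISMATCH
  Compare pos 2 ('c') with pos 5 ('k'): MISMATCH
  Compare pos 3 ('l') with pos 4 ('n'): MISMATCH
Result: not a palindrome

0


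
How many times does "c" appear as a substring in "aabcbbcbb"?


Searching for "c" in "aabcbbcbb"
Scanning each position:
  Position 0: "a" => no
  Position 1: "a" => no
  Position 2: "b" => no
  Position 3: "c" => MATCH
  Position 4: "b" => no
  Position 5: "b" => no
  Position 6: "c" => MATCH
  Position 7: "b" => no
  Position 8: "b" => no
Total occurrences: 2

2


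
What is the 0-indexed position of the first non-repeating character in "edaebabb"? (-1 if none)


Input: edaebabb
Character frequencies:
  'a': 2
  'b': 3
  'd': 1
  'e': 2
Scanning left to right for freq == 1:
  Position 0 ('e'): freq=2, skip
  Position 1 ('d'): unique! => answer = 1

1


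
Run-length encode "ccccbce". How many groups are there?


Input: ccccbce
Scanning for consecutive runs:
  Group 1: 'c' x 4 (positions 0-3)
  Group 2: 'b' x 1 (positions 4-4)
  Group 3: 'c' x 1 (positions 5-5)
  Group 4: 'e' x 1 (positions 6-6)
Total groups: 4

4


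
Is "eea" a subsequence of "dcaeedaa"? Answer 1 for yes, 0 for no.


Check if "eea" is a subsequence of "dcaeedaa"
Greedy scan:
  Position 0 ('d'): no match needed
  Position 1 ('c'): no match needed
  Position 2 ('a'): no match needed
  Position 3 ('e'): matches sub[0] = 'e'
  Position 4 ('e'): matches sub[1] = 'e'
  Position 5 ('d'): no match needed
  Position 6 ('a'): matches sub[2] = 'a'
  Position 7 ('a'): no match needed
All 3 characters matched => is a subsequence

1


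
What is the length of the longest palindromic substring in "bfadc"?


Input: "bfadc"
Checking substrings for palindromes:
  No multi-char palindromic substrings found
Longest palindromic substring: "b" with length 1

1


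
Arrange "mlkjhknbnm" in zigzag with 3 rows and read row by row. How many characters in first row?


Zigzag "mlkjhknbnm" into 3 rows:
Placing characters:
  'm' => row 0
  'l' => row 1
  'k' => row 2
  'j' => row 1
  'h' => row 0
  'k' => row 1
  'n' => row 2
  'b' => row 1
  'n' => row 0
  'm' => row 1
Rows:
  Row 0: "mhn"
  Row 1: "ljkbm"
  Row 2: "kn"
First row length: 3

3


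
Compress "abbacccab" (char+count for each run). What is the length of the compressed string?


Input: abbacccab
Runs:
  'a' x 1 => "a1"
  'b' x 2 => "b2"
  'a' x 1 => "a1"
  'c' x 3 => "c3"
  'a' x 1 => "a1"
  'b' x 1 => "b1"
Compressed: "a1b2a1c3a1b1"
Compressed length: 12

12


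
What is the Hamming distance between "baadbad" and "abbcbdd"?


Comparing "baadbad" and "abbcbdd" position by position:
  Position 0: 'b' vs 'a' => differ
  Position 1: 'a' vs 'b' => differ
  Position 2: 'a' vs 'b' => differ
  Position 3: 'd' vs 'c' => differ
  Position 4: 'b' vs 'b' => same
  Position 5: 'a' vs 'd' => differ
  Position 6: 'd' vs 'd' => same
Total differences (Hamming distance): 5

5


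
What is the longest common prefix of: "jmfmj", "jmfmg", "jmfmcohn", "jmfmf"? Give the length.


Words: jmfmj, jmfmg, jmfmcohn, jmfmf
  Position 0: all 'j' => match
  Position 1: all 'm' => match
  Position 2: all 'f' => match
  Position 3: all 'm' => match
  Position 4: ('j', 'g', 'c', 'f') => mismatch, stop
LCP = "jmfm" (length 4)

4


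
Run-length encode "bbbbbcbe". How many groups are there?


Input: bbbbbcbe
Scanning for consecutive runs:
  Group 1: 'b' x 5 (positions 0-4)
  Group 2: 'c' x 1 (positions 5-5)
  Group 3: 'b' x 1 (positions 6-6)
  Group 4: 'e' x 1 (positions 7-7)
Total groups: 4

4


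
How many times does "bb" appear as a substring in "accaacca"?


Searching for "bb" in "accaacca"
Scanning each position:
  Position 0: "ac" => no
  Position 1: "cc" => no
  Position 2: "ca" => no
  Position 3: "aa" => no
  Position 4: "ac" => no
  Position 5: "cc" => no
  Position 6: "ca" => no
Total occurrences: 0

0


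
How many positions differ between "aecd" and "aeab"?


Comparing "aecd" and "aeab" position by position:
  Position 0: 'a' vs 'a' => same
  Position 1: 'e' vs 'e' => same
  Position 2: 'c' vs 'a' => DIFFER
  Position 3: 'd' vs 'b' => DIFFER
Positions that differ: 2

2


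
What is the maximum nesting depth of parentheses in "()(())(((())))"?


Input: "()(())(((())))"
Tracking depth:
  Position 0 '(': depth becomes 1
  Position 1 ')': depth becomes 0
  Position 2 '(': depth becomes 1
  Position 3 '(': depth becomes 2
  Position 4 ')': depth becomes 1
  Position 5 ')': depth becomes 0
  Position 6 '(': depth becomes 1
  Position 7 '(': depth becomes 2
  Position 8 '(': depth becomes 3
  Position 9 '(': depth becomes 4
  Position 10 ')': depth becomes 3
  Position 11 ')': depth becomes 2
  Position 12 ')': depth becomes 1
  Position 13 ')': depth becomes 0
Maximum depth reached: 4

4


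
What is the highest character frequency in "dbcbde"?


Input: dbcbde
Character counts:
  'b': 2
  'c': 1
  'd': 2
  'e': 1
Maximum frequency: 2

2


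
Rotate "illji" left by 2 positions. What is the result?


Input: "illji", rotate left by 2
First 2 characters: "il"
Remaining characters: "lji"
Concatenate remaining + first: "lji" + "il" = "ljiil"

ljiil
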